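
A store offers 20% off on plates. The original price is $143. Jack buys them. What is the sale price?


Calculate the discount amount:
20% of $143 = $28.60
Subtract from original:
$143 - $28.60 = $114.40

$114.40


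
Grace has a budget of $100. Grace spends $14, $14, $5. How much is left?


Add up expenses:
$14 + $14 + $5 = $33
Subtract from budget:
$100 - $33 = $67

$67


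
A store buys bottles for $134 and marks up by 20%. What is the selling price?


Calculate the markup amount:
20% of $134 = $26.80
Add to cost:
$134 + $26.80 = $160.80

$160.80


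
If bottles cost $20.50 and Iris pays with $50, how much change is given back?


Start with the amount paid:
$50
Subtract the price:
$50 - $20.50 = $29.50

$29.50


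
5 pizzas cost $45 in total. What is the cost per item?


Total cost: $45
Number of items: 5
Unit price: $45 / 5 = $9

$9


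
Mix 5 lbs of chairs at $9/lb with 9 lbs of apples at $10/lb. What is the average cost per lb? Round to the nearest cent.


Cost of chairs:
5 x $9 = $45
Cost of apples:
9 x $10 = $90
Total cost: $45 + $90 = $135
Total weight: 14 lbs
Average: $135 / 14 = $9.6428... ≈ $9.64/lb

$9.64/lb


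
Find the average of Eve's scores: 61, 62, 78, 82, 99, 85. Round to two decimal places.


Add the scores:
61 + 62 + 78 + 82 + 99 + 85 = 467
Divide by the number of tests:
467 / 6 = 77.8333... ≈ 77.83

77.83


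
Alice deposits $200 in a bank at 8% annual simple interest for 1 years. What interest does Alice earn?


Use the formula I = P x R x T / 100
P x R x T = 200 x 8 x 1 = 1600
I = 1600 / 100 = $16

$16


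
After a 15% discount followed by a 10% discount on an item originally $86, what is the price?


First discount:
15% of $86 = $12.90
Price after first discount:
$86 - $12.90 = $73.10
Second discount:
10% of $73.10 = $7.31
Final price:
$73.10 - $7.31 = $65.79

$65.79


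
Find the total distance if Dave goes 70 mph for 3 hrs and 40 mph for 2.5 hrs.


Leg 1 distance:
70 x 3 = 210 miles
Leg 2 distance:
40 x 2.5 = 100 miles
Total distance:
210 + 100 = 310 miles

310 miles


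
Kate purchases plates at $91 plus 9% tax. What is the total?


Calculate the tax:
9% of $91 = $8.19
Add tax to price:
$91 + $8.19 = $99.19

$99.19


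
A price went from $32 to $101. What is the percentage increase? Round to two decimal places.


Find the absolute change:
|101 - 32| = 69
Divide by original and multiply by 100:
69 / 32 x 100 = 215.625% ≈ 215.63%

215.63%


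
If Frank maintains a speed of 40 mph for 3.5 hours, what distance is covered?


Use the formula: distance = speed x time
Speed = 40 mph, Time = 3.5 hours
40 x 3.5 = 140 miles

140 miles


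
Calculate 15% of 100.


Convert percentage to decimal:
15% = 0.15
Multiply:
100 x 0.15 = 15

15


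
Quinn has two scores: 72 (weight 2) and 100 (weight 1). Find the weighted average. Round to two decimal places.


Weighted sum:
2 x 72 + 1 x 100 = 244
Total weight:
2 + 1 = 3
Weighted average:
244 / 3 = 81.3333... ≈ 81.33

81.33


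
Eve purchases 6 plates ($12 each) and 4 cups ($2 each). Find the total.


Cost of plates:
6 x $12 = $72
Cost of cups:
4 x $2 = $8
Add both:
$72 + $8 = $80

$80


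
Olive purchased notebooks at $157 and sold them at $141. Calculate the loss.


Selling price = $141
Cost price = $157
Loss = cost price - selling price:
Loss = $157 - $141 = $16

$16


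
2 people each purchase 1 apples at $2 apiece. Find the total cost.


Cost per person:
1 x $2 = $2
Group total:
2 x $2 = $4

$4


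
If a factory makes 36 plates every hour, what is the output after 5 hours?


Production rate: 36 plates per hour
Time: 5 hours
Total: 36 x 5 = 180 plates

180 plates


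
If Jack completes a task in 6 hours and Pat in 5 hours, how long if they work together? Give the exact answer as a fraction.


Jack's rate: 1/6 of the job per hour
Pat's rate: 1/5 of the job per hour
Combined rate: 1/6 + 1/5 = 11/30 per hour
Time = 1 / (11/30) = 30/11 hours (≈ 2.73 hours)

30/11 hours


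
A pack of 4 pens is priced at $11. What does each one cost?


Total cost: $11
Number of items: 4
Unit price: $11 / 4 = $2.75

$2.75


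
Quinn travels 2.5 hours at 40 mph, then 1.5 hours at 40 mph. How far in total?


Leg 1 distance:
40 x 2.5 = 100 miles
Leg 2 distance:
40 x 1.5 = 60 miles
Total distance:
100 + 60 = 160 miles

160 miles


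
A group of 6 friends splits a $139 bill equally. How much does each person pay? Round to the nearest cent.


Total bill: $139
Number of people: 6
Each pays: $139 / 6 = $23.1666... ≈ $23.17

$23.17


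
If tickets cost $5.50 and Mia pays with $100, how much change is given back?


Start with the amount paid:
$100
Subtract the price:
$100 - $5.50 = $94.50

$94.50


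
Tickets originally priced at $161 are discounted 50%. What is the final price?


Calculate the discount amount:
50% of $161 = $80.50
Subtract from original:
$161 - $80.50 = $80.50

$80.50


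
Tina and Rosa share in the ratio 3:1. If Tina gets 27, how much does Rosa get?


Find the multiplier:
27 / 3 = 9
Apply to Rosa's share:
1 x 9 = 9

9


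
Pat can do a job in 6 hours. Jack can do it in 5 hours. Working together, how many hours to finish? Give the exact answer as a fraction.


Pat's rate: 1/6 of the job per hour
Jack's rate: 1/5 of the job per hour
Combined rate: 1/6 + 1/5 = 11/30 per hour
Time = 1 / (11/30) = 30/11 hours (≈ 2.73 hours)

30/11 hours


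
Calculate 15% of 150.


Convert percentage to decimal:
15% = 0.15
Multiply:
150 x 0.15 = 22.5

22.5


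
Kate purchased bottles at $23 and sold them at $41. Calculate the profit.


Selling price = $41
Cost price = $23
Profit = selling price - cost price:
Profit = $41 - $23 = $18

$18


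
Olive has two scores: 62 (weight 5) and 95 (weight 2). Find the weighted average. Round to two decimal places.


Weighted sum:
5 x 62 + 2 x 95 = 500
Total weight:
5 + 2 = 7
Weighted average:
500 / 7 = 71.4285... ≈ 71.43

71.43


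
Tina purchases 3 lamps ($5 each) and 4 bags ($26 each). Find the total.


Cost of lamps:
3 x $5 = $15
Cost of bags:
4 x $26 = $104
Add both:
$15 + $104 = $119

$119


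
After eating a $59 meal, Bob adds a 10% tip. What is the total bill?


Calculate the tip:
10% of $59 = $5.90
Add tip to meal cost:
$59 + $5.90 = $64.90

$64.90


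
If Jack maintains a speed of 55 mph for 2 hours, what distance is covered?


Use the formula: distance = speed x time
Speed = 55 mph, Time = 2 hours
55 x 2 = 110 miles

110 miles


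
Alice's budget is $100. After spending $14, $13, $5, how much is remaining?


Add up expenses:
$14 + $13 + $5 = $32
Subtract from budget:
$100 - $32 = $68

$68


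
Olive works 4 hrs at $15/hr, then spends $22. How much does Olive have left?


Calculate earnings:
4 x $15 = $60
Subtract spending:
$60 - $22 = $38

$38


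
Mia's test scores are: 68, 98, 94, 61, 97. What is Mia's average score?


Add the scores:
68 + 98 + 94 + 61 + 97 = 418
Divide by the number of tests:
418 / 5 = 83.6

83.6


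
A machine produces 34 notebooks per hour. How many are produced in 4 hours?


Production rate: 34 notebooks per hour
Time: 4 hours
Total: 34 x 4 = 136 notebooks

136 notebooks


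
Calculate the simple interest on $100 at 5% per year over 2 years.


Use the formula I = P x R x T / 100
P x R x T = 100 x 5 x 2 = 1000
I = 1000 / 100 = $10

$10


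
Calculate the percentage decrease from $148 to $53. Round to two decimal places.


Find the absolute change:
|53 - 148| = 95
Divide by original and multiply by 100:
95 / 148 x 100 = 64.1891...% ≈ 64.19%

64.19%


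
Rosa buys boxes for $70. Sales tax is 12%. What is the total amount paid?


Calculate the tax:
12% of $70 = $8.40
Add tax to price:
$70 + $8.40 = $78.40

$78.40


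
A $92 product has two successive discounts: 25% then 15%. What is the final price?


First discount:
25% of $92 = $23
Price after first discount:
$92 - $23 = $69
Second discount:
15% of $69 = $10.35
Final price:
$69 - $10.35 = $58.65

$58.65


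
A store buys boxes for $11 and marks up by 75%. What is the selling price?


Calculate the markup amount:
75% of $11 = $8.25
Add to cost:
$11 + $8.25 = $19.25

$19.25


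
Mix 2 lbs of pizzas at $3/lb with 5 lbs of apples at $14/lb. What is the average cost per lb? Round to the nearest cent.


Cost of pizzas:
2 x $3 = $6
Cost of apples:
5 x $14 = $70
Total cost: $6 + $70 = $76
Total weight: 7 lbs
Average: $76 / 7 = $10.8571... ≈ $10.86/lb

$10.86/lb


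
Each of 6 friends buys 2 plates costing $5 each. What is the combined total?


Cost per person:
2 x $5 = $10
Group total:
6 x $10 = $60

$60


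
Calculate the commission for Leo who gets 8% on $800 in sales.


Convert rate to decimal:
8% = 0.08
Multiply by sales:
$800 x 0.08 = $64

$64


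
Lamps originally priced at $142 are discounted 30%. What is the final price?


Calculate the discount amount:
30% of $142 = $42.60
Subtract from original:
$142 - $42.60 = $99.40

$99.40


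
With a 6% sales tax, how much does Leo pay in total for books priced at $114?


Calculate the tax:
6% of $114 = $6.84
Add tax to price:
$114 + $6.84 = $120.84

$120.84


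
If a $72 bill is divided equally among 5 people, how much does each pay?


Total bill: $72
Number of people: 5
Each pays: $72 / 5 = $14.40

$14.40


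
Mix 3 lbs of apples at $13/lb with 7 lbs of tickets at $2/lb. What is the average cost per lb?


Cost of apples:
3 x $13 = $39
Cost of tickets:
7 x $2 = $14
Total cost: $39 + $14 = $53
Total weight: 10 lbs
Average: $53 / 10 = $5.30/lb

$5.30/lb


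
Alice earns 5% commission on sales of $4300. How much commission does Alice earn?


Convert rate to decimal:
5% = 0.05
Multiply by sales:
$4300 x 0.05 = $215

$215


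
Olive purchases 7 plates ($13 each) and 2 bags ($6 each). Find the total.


Cost of plates:
7 x $13 = $91
Cost of bags:
2 x $6 = $12
Add both:
$91 + $12 = $103

$103


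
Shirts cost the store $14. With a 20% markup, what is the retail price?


Calculate the markup amount:
20% of $14 = $2.80
Add to cost:
$14 + $2.80 = $16.80

$16.80


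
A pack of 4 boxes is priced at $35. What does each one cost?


Total cost: $35
Number of items: 4
Unit price: $35 / 4 = $8.75

$8.75


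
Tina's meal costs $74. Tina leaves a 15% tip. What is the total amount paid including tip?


Calculate the tip:
15% of $74 = $11.10
Add tip to meal cost:
$74 + $11.10 = $85.10

$85.10


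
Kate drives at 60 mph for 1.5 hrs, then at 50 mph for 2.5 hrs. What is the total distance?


Leg 1 distance:
60 x 1.5 = 90 miles
Leg 2 distance:
50 x 2.5 = 125 miles
Total distance:
90 + 125 = 215 miles

215 miles


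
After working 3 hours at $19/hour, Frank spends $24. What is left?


Calculate earnings:
3 x $19 = $57
Subtract spending:
$57 - $24 = $33

$33


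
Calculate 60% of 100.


Convert percentage to decimal:
60% = 0.6
Multiply:
100 x 0.6 = 60

60


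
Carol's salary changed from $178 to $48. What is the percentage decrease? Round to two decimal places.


Find the absolute change:
|48 - 178| = 130
Divide by original and multiply by 100:
130 / 178 x 100 = 73.0337...% ≈ 73.03%

73.03%


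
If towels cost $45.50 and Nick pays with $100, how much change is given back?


Start with the amount paid:
$100
Subtract the price:
$100 - $45.50 = $54.50

$54.50


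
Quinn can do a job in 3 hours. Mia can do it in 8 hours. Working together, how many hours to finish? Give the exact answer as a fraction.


Quinn's rate: 1/3 of the job per hour
Mia's rate: 1/8 of the job per hour
Combined rate: 1/3 + 1/8 = 11/24 per hour
Time = 1 / (11/24) = 24/11 hours (≈ 2.18 hours)

24/11 hours


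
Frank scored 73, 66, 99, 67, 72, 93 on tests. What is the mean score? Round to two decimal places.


Add the scores:
73 + 66 + 99 + 67 + 72 + 93 = 470
Divide by the number of tests:
470 / 6 = 78.3333... ≈ 78.33

78.33


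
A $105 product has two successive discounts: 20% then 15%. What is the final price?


First discount:
20% of $105 = $21
Price after first discount:
$105 - $21 = $84
Second discount:
15% of $84 = $12.60
Final price:
$84 - $12.60 = $71.40

$71.40


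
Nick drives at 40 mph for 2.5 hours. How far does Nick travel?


Use the formula: distance = speed x time
Speed = 40 mph, Time = 2.5 hours
40 x 2.5 = 100 miles

100 miles


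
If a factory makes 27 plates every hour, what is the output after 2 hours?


Production rate: 27 plates per hour
Time: 2 hours
Total: 27 x 2 = 54 plates

54 plates


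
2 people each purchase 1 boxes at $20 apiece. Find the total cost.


Cost per person:
1 x $20 = $20
Group total:
2 x $20 = $40

$40


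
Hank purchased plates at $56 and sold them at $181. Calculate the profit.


Selling price = $181
Cost price = $56
Profit = selling price - cost price:
Profit = $181 - $56 = $125

$125


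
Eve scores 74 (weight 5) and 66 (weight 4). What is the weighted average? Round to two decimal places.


Weighted sum:
5 x 74 + 4 x 66 = 634
Total weight:
5 + 4 = 9
Weighted average:
634 / 9 = 70.4444... ≈ 70.44

70.44


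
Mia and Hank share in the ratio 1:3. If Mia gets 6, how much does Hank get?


Find the multiplier:
6 / 1 = 6
Apply to Hank's share:
3 x 6 = 18

18


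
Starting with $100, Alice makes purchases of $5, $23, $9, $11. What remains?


Add up expenses:
$5 + $23 + $9 + $11 = $48
Subtract from budget:
$100 - $48 = $52

$52


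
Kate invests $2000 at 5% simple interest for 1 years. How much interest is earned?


Use the formula I = P x R x T / 100
P x R x T = 2000 x 5 x 1 = 10000
I = 10000 / 100 = $100

$100


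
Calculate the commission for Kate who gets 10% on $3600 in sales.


Convert rate to decimal:
10% = 0.1
Multiply by sales:
$3600 x 0.1 = $360

$360


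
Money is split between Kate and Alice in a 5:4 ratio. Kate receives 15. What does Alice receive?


Find the multiplier:
15 / 5 = 3
Apply to Alice's share:
4 x 3 = 12

12


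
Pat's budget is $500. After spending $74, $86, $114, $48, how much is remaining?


Add up expenses:
$74 + $86 + $114 + $48 = $322
Subtract from budget:
$500 - $322 = $178

$178


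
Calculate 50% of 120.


Convert percentage to decimal:
50% = 0.5
Multiply:
120 x 0.5 = 60

60


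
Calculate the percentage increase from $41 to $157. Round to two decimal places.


Find the absolute change:
|157 - 41| = 116
Divide by original and multiply by 100:
116 / 41 x 100 = 282.9268...% ≈ 282.93%

282.93%


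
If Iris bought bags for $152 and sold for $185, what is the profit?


Selling price = $185
Cost price = $152
Profit = selling price - cost price:
Profit = $185 - $152 = $33

$33


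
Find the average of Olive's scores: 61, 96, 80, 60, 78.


Add the scores:
61 + 96 + 80 + 60 + 78 = 375
Divide by the number of tests:
375 / 5 = 75

75


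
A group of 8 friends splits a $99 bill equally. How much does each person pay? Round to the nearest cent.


Total bill: $99
Number of people: 8
Each pays: $99 / 8 = $12.375 ≈ $12.38

$12.38


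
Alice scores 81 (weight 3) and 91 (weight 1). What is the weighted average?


Weighted sum:
3 x 81 + 1 x 91 = 334
Total weight:
3 + 1 = 4
Weighted average:
334 / 4 = 83.5

83.5


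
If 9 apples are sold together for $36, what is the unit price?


Total cost: $36
Number of items: 9
Unit price: $36 / 9 = $4

$4


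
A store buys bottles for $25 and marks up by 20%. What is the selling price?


Calculate the markup amount:
20% of $25 = $5
Add to cost:
$25 + $5 = $30

$30


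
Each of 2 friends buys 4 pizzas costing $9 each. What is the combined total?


Cost per person:
4 x $9 = $36
Group total:
2 x $36 = $72

$72


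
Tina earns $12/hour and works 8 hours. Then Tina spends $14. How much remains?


Calculate earnings:
8 x $12 = $96
Subtract spending:
$96 - $14 = $82

$82


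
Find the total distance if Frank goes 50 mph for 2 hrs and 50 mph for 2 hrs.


Leg 1 distance:
50 x 2 = 100 miles
Leg 2 distance:
50 x 2 = 100 miles
Total distance:
100 + 100 = 200 miles

200 miles


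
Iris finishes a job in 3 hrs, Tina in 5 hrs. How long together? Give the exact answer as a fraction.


Iris's rate: 1/3 of the job per hour
Tina's rate: 1/5 of the job per hour
Combined rate: 1/3 + 1/5 = 8/15 per hour
Time = 1 / (8/15) = 15/8 hours (≈ 1.88 hours)

15/8 hours


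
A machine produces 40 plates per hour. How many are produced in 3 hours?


Production rate: 40 plates per hour
Time: 3 hours
Total: 40 x 3 = 120 plates

120 plates


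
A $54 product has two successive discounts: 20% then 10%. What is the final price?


First discount:
20% of $54 = $10.80
Price after first discount:
$54 - $10.80 = $43.20
Second discount:
10% of $43.20 = $4.32
Final price:
$43.20 - $4.32 = $38.88

$38.88


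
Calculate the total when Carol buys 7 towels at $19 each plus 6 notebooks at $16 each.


Cost of towels:
7 x $19 = $133
Cost of notebooks:
6 x $16 = $96
Add both:
$133 + $96 = $229

$229


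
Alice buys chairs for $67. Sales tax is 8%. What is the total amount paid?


Calculate the tax:
8% of $67 = $5.36
Add tax to price:
$67 + $5.36 = $72.36

$72.36


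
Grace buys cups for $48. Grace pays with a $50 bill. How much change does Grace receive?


Start with the amount paid:
$50
Subtract the price:
$50 - $48 = $2

$2


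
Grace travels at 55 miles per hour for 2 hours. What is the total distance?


Use the formula: distance = speed x time
Speed = 55 mph, Time = 2 hours
55 x 2 = 110 miles

110 miles


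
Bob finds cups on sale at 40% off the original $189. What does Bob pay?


Calculate the discount amount:
40% of $189 = $75.60
Subtract from original:
$189 - $75.60 = $113.40

$113.40


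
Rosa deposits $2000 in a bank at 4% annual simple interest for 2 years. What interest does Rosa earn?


Use the formula I = P x R x T / 100
P x R x T = 2000 x 4 x 2 = 16000
I = 16000 / 100 = $160

$160


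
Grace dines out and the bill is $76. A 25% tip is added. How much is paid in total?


Calculate the tip:
25% of $76 = $19
Add tip to meal cost:
$76 + $19 = $95

$95


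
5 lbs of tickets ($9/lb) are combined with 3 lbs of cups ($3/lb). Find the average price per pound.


Cost of tickets:
5 x $9 = $45
Cost of cups:
3 x $3 = $9
Total cost: $45 + $9 = $54
Total weight: 8 lbs
Average: $54 / 8 = $6.75/lb

$6.75/lb


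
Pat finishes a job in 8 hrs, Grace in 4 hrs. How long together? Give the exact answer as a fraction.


Pat's rate: 1/8 of the job per hour
Grace's rate: 1/4 of the job per hour
Combined rate: 1/8 + 1/4 = 3/8 per hour
Time = 1 / (3/8) = 8/3 hours (≈ 2.67 hours)

8/3 hours


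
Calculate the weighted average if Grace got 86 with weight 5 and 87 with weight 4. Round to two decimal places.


Weighted sum:
5 x 86 + 4 x 87 = 778
Total weight:
5 + 4 = 9
Weighted average:
778 / 9 = 86.4444... ≈ 86.44

86.44


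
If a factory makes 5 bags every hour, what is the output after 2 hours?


Production rate: 5 bags per hour
Time: 2 hours
Total: 5 x 2 = 10 bags

10 bags


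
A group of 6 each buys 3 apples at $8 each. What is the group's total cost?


Cost per person:
3 x $8 = $24
Group total:
6 x $24 = $144

$144


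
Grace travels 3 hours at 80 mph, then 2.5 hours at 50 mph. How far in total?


Leg 1 distance:
80 x 3 = 240 miles
Leg 2 distance:
50 x 2.5 = 125 miles
Total distance:
240 + 125 = 365 miles

365 miles


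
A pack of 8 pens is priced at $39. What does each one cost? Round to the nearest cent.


Total cost: $39
Number of items: 8
Unit price: $39 / 8 = $4.875 ≈ $4.88

$4.88


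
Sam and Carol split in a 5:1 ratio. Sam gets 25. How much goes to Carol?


Find the multiplier:
25 / 5 = 5
Apply to Carol's share:
1 x 5 = 5

5


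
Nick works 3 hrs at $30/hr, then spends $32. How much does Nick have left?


Calculate earnings:
3 x $30 = $90
Subtract spending:
$90 - $32 = $58

$58


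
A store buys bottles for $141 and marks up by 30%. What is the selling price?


Calculate the markup amount:
30% of $141 = $42.30
Add to cost:
$141 + $42.30 = $183.30

$183.30


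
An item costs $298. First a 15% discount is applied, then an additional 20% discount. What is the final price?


First discount:
15% of $298 = $44.70
Price after first discount:
$298 - $44.70 = $253.30
Second discount:
20% of $253.30 = $50.66
Final price:
$253.30 - $50.66 = $202.64

$202.64


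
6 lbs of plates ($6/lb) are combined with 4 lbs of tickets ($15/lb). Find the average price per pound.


Cost of plates:
6 x $6 = $36
Cost of tickets:
4 x $15 = $60
Total cost: $36 + $60 = $96
Total weight: 10 lbs
Average: $96 / 10 = $9.60/lb

$9.60/lb


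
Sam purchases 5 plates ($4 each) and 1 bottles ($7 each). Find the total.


Cost of plates:
5 x $4 = $20
Cost of bottles:
1 x $7 = $7
Add both:
$20 + $7 = $27

$27


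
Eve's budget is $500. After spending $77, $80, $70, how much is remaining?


Add up expenses:
$77 + $80 + $70 = $227
Subtract from budget:
$500 - $227 = $273

$273


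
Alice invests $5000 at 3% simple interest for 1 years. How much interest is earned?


Use the formula I = P x R x T / 100
P x R x T = 5000 x 3 x 1 = 15000
I = 15000 / 100 = $150

$150


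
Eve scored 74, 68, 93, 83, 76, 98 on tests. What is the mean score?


Add the scores:
74 + 68 + 93 + 83 + 76 + 98 = 492
Divide by the number of tests:
492 / 6 = 82

82


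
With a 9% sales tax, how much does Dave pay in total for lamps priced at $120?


Calculate the tax:
9% of $120 = $10.80
Add tax to price:
$120 + $10.80 = $130.80

$130.80


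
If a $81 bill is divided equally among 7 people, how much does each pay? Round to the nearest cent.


Total bill: $81
Number of people: 7
Each pays: $81 / 7 = $11.5714... ≈ $11.57

$11.57


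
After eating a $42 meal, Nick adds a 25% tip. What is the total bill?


Calculate the tip:
25% of $42 = $10.50
Add tip to meal cost:
$42 + $10.50 = $52.50

$52.50


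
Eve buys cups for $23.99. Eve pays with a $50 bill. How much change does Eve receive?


Start with the amount paid:
$50
Subtract the price:
$50 - $23.99 = $26.01

$26.01


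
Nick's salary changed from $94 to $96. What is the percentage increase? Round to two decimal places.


Find the absolute change:
|96 - 94| = 2
Divide by original and multiply by 100:
2 / 94 x 100 = 2.1276...% ≈ 2.13%

2.13%


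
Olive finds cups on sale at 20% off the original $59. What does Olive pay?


Calculate the discount amount:
20% of $59 = $11.80
Subtract from original:
$59 - $11.80 = $47.20

$47.20


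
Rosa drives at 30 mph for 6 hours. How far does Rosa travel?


Use the formula: distance = speed x time
Speed = 30 mph, Time = 6 hours
30 x 6 = 180 miles

180 miles


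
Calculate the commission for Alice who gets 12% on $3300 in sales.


Convert rate to decimal:
12% = 0.12
Multiply by sales:
$3300 x 0.12 = $396

$396


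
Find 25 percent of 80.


Convert percentage to decimal:
25% = 0.25
Multiply:
80 x 0.25 = 20

20


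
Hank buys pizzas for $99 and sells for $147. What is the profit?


Selling price = $147
Cost price = $99
Profit = selling price - cost price:
Profit = $147 - $99 = $48

$48


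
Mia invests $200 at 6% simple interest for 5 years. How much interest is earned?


Use the formula I = P x R x T / 100
P x R x T = 200 x 6 x 5 = 6000
I = 6000 / 100 = $60

$60


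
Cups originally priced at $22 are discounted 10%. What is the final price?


Calculate the discount amount:
10% of $22 = $2.20
Subtract from original:
$22 - $2.20 = $19.80

$19.80


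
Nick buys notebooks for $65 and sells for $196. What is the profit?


Selling price = $196
Cost price = $65
Profit = selling price - cost price:
Profit = $196 - $65 = $131

$131


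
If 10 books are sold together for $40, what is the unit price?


Total cost: $40
Number of items: 10
Unit price: $40 / 10 = $4

$4


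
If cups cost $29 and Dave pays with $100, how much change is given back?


Start with the amount paid:
$100
Subtract the price:
$100 - $29 = $71

$71


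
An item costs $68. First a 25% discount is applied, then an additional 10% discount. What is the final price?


First discount:
25% of $68 = $17
Price after first discount:
$68 - $17 = $51
Second discount:
10% of $51 = $5.10
Final price:
$51 - $5.10 = $45.90

$45.90


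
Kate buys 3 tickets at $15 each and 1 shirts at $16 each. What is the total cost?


Cost of tickets:
3 x $15 = $45
Cost of shirts:
1 x $16 = $16
Add both:
$45 + $16 = $61

$61


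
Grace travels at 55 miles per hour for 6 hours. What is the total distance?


Use the formula: distance = speed x time
Speed = 55 mph, Time = 6 hours
55 x 6 = 330 miles

330 miles


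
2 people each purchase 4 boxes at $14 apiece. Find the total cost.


Cost per person:
4 x $14 = $56
Group total:
2 x $56 = $112

$112


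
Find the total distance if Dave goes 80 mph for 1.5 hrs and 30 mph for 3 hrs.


Leg 1 distance:
80 x 1.5 = 120 miles
Leg 2 distance:
30 x 3 = 90 miles
Total distance:
120 + 90 = 210 miles

210 miles


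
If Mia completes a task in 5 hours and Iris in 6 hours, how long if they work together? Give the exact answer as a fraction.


Mia's rate: 1/5 of the job per hour
Iris's rate: 1/6 of the job per hour
Combined rate: 1/5 + 1/6 = 11/30 per hour
Time = 1 / (11/30) = 30/11 hours (≈ 2.73 hours)

30/11 hours


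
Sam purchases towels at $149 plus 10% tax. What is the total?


Calculate the tax:
10% of $149 = $14.90
Add tax to price:
$149 + $14.90 = $163.90

$163.90


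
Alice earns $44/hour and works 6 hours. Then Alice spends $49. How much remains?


Calculate earnings:
6 x $44 = $264
Subtract spending:
$264 - $49 = $215

$215


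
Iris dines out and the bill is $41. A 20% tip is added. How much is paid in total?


Calculate the tip:
20% of $41 = $8.20
Add tip to meal cost:
$41 + $8.20 = $49.20

$49.20


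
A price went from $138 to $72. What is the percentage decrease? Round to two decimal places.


Find the absolute change:
|72 - 138| = 66
Divide by original and multiply by 100:
66 / 138 x 100 = 47.8260...% ≈ 47.83%

47.83%


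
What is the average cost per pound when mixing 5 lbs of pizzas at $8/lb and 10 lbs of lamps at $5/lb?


Cost of pizzas:
5 x $8 = $40
Cost of lamps:
10 x $5 = $50
Total cost: $40 + $50 = $90
Total weight: 15 lbs
Average: $90 / 15 = $6/lb

$6/lb


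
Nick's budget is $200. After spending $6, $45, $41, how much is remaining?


Add up expenses:
$6 + $45 + $41 = $92
Subtract from budget:
$200 - $92 = $108

$108


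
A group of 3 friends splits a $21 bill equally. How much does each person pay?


Total bill: $21
Number of people: 3
Each pays: $21 / 3 = $7

$7


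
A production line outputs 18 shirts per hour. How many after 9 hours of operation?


Production rate: 18 shirts per hour
Time: 9 hours
Total: 18 x 9 = 162 shirts

162 shirts


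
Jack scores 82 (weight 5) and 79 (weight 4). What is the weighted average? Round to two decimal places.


Weighted sum:
5 x 82 + 4 x 79 = 726
Total weight:
5 + 4 = 9
Weighted average:
726 / 9 = 80.6666... ≈ 80.67

80.67


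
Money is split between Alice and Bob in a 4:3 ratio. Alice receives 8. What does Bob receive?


Find the multiplier:
8 / 4 = 2
Apply to Bob's share:
3 x 2 = 6

6


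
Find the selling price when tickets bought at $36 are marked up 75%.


Calculate the markup amount:
75% of $36 = $27
Add to cost:
$36 + $27 = $63

$63


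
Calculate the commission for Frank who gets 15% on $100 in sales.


Convert rate to decimal:
15% = 0.15
Multiply by sales:
$100 x 0.15 = $15

$15


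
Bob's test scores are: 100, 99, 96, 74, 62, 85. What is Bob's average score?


Add the scores:
100 + 99 + 96 + 74 + 62 + 85 = 516
Divide by the number of tests:
516 / 6 = 86

86


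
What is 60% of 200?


Convert percentage to decimal:
60% = 0.6
Multiply:
200 x 0.6 = 120

120


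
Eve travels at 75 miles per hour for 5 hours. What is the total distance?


Use the formula: distance = speed x time
Speed = 75 mph, Time = 5 hours
75 x 5 = 375 miles

375 miles


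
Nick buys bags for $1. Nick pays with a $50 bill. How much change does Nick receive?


Start with the amount paid:
$50
Subtract the price:
$50 - $1 = $49

$49


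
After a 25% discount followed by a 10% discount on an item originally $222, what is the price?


First discount:
25% of $222 = $55.50
Price after first discount:
$222 - $55.50 = $166.50
Second discount:
10% of $166.50 = $16.65
Final price:
$166.50 - $16.65 = $149.85

$149.85


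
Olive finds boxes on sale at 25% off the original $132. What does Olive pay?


Calculate the discount amount:
25% of $132 = $33
Subtract from original:
$132 - $33 = $99

$99


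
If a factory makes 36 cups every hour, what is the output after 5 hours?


Production rate: 36 cups per hour
Time: 5 hours
Total: 36 x 5 = 180 cups

180 cups


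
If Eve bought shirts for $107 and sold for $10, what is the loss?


Selling price = $10
Cost price = $107
Loss = cost price - selling price:
Loss = $107 - $10 = $97

$97


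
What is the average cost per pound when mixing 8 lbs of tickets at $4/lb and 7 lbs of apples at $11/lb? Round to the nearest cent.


Cost of tickets:
8 x $4 = $32
Cost of apples:
7 x $11 = $77
Total cost: $32 + $77 = $109
Total weight: 15 lbs
Average: $109 / 15 = $7.2666... ≈ $7.27/lb

$7.27/lb


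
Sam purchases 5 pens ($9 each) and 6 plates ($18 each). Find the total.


Cost of pens:
5 x $9 = $45
Cost of plates:
6 x $18 = $108
Add both:
$45 + $108 = $153

$153


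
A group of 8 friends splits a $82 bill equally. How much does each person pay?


Total bill: $82
Number of people: 8
Each pays: $82 / 8 = $10.25

$10.25


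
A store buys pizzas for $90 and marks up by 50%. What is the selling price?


Calculate the markup amount:
50% of $90 = $45
Add to cost:
$90 + $45 = $135

$135


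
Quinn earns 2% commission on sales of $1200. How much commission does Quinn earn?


Convert rate to decimal:
2% = 0.02
Multiply by sales:
$1200 x 0.02 = $24

$24


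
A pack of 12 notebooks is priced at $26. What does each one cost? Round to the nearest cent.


Total cost: $26
Number of items: 12
Unit price: $26 / 12 = $2.1666... ≈ $2.17

$2.17


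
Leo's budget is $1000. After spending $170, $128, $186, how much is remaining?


Add up expenses:
$170 + $128 + $186 = $484
Subtract from budget:
$1000 - $484 = $516

$516


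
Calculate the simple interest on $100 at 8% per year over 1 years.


Use the formula I = P x R x T / 100
P x R x T = 100 x 8 x 1 = 800
I = 800 / 100 = $8

$8


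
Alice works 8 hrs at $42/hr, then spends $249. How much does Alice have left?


Calculate earnings:
8 x $42 = $336
Subtract spending:
$336 - $249 = $87

$87


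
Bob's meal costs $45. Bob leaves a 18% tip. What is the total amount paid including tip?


Calculate the tip:
18% of $45 = $8.10
Add tip to meal cost:
$45 + $8.10 = $53.10

$53.10


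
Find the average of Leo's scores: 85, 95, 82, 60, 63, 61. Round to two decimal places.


Add the scores:
85 + 95 + 82 + 60 + 63 + 61 = 446
Divide by the number of tests:
446 / 6 = 74.3333... ≈ 74.33

74.33


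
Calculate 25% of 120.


Convert percentage to decimal:
25% = 0.25
Multiply:
120 x 0.25 = 30

30


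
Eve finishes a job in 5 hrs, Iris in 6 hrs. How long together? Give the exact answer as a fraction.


Eve's rate: 1/5 of the job per hour
Iris's rate: 1/6 of the job per hour
Combined rate: 1/5 + 1/6 = 11/30 per hour
Time = 1 / (11/30) = 30/11 hours (≈ 2.73 hours)

30/11 hours


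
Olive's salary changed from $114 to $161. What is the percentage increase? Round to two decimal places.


Find the absolute change:
|161 - 114| = 47
Divide by original and multiply by 100:
47 / 114 x 100 = 41.2280...% ≈ 41.23%

41.23%


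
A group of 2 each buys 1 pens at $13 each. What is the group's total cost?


Cost per person:
1 x $13 = $13
Group total:
2 x $13 = $26

$26


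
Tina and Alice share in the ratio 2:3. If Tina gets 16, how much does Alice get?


Find the multiplier:
16 / 2 = 8
Apply to Alice's share:
3 x 8 = 24

24


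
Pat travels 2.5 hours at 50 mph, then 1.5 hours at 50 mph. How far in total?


Leg 1 distance:
50 x 2.5 = 125 miles
Leg 2 distance:
50 x 1.5 = 75 miles
Total distance:
125 + 75 = 200 miles

200 miles


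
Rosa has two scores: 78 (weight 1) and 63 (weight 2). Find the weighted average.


Weighted sum:
1 x 78 + 2 x 63 = 204
Total weight:
1 + 2 = 3
Weighted average:
204 / 3 = 68

68


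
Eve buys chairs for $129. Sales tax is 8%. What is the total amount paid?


Calculate the tax:
8% of $129 = $10.32
Add tax to price:
$129 + $10.32 = $139.32

$139.32


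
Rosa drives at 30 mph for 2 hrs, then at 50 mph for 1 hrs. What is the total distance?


Leg 1 distance:
30 x 2 = 60 miles
Leg 2 distance:
50 x 1 = 50 miles
Total distance:
60 + 50 = 110 miles

110 miles


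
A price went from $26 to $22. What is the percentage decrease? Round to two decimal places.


Find the absolute change:
|22 - 26| = 4
Divide by original and multiply by 100:
4 / 26 x 100 = 15.3846...% ≈ 15.38%

15.38%


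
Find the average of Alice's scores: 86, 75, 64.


Add the scores:
86 + 75 + 64 = 225
Divide by the number of tests:
225 / 3 = 75

75


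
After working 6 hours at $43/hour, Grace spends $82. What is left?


Calculate earnings:
6 x $43 = $258
Subtract spending:
$258 - $82 = $176

$176


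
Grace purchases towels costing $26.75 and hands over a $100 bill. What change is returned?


Start with the amount paid:
$100
Subtract the price:
$100 - $26.75 = $73.25

$73.25


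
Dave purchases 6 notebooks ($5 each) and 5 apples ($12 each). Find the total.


Cost of notebooks:
6 x $5 = $30
Cost of apples:
5 x $12 = $60
Add both:
$30 + $60 = $90

$90


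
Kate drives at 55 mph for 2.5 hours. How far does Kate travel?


Use the formula: distance = speed x time
Speed = 55 mph, Time = 2.5 hours
55 x 2.5 = 137.5 miles

137.5 miles


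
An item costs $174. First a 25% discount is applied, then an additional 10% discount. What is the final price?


First discount:
25% of $174 = $43.50
Price after first discount:
$174 - $43.50 = $130.50
Second discount:
10% of $130.50 = $13.05
Final price:
$130.50 - $13.05 = $117.45

$117.45


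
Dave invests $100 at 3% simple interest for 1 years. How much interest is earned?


Use the formula I = P x R x T / 100
P x R x T = 100 x 3 x 1 = 300
I = 300 / 100 = $3

$3


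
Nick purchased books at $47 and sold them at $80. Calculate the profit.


Selling price = $80
Cost price = $47
Profit = selling price - cost price:
Profit = $80 - $47 = $33

$33


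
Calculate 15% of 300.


Convert percentage to decimal:
15% = 0.15
Multiply:
300 x 0.15 = 45

45


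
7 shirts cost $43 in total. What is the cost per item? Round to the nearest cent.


Total cost: $43
Number of items: 7
Unit price: $43 / 7 = $6.1428... ≈ $6.14

$6.14


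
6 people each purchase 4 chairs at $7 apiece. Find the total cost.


Cost per person:
4 x $7 = $28
Group total:
6 x $28 = $168

$168


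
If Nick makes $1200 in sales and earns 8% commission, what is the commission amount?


Convert rate to decimal:
8% = 0.08
Multiply by sales:
$1200 x 0.08 = $96

$96


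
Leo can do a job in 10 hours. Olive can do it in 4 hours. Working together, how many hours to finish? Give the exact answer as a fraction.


Leo's rate: 1/10 of the job per hour
Olive's rate: 1/4 of the job per hour
Combined rate: 1/10 + 1/4 = 7/20 per hour
Time = 1 / (7/20) = 20/7 hours (≈ 2.86 hours)

20/7 hours


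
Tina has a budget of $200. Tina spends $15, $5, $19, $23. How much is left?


Add up expenses:
$15 + $5 + $19 + $23 = $62
Subtract from budget:
$200 - $62 = $138

$138


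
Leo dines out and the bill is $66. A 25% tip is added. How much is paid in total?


Calculate the tip:
25% of $66 = $16.50
Add tip to meal cost:
$66 + $16.50 = $82.50

$82.50


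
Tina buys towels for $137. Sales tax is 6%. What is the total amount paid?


Calculate the tax:
6% of $137 = $8.22
Add tax to price:
$137 + $8.22 = $145.22

$145.22


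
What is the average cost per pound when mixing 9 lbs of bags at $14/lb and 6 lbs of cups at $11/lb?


Cost of bags:
9 x $14 = $126
Cost of cups:
6 x $11 = $66
Total cost: $126 + $66 = $192
Total weight: 15 lbs
Average: $192 / 15 = $12.80/lb

$12.80/lb


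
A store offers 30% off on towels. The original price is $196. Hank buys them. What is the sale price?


Calculate the discount amount:
30% of $196 = $58.80
Subtract from original:
$196 - $58.80 = $137.20

$137.20


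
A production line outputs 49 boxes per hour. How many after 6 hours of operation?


Production rate: 49 boxes per hour
Time: 6 hours
Total: 49 x 6 = 294 boxes

294 boxes


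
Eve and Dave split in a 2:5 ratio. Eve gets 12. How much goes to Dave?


Find the multiplier:
12 / 2 = 6
Apply to Dave's share:
5 x 6 = 30

30


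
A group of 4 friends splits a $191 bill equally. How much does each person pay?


Total bill: $191
Number of people: 4
Each pays: $191 / 4 = $47.75

$47.75


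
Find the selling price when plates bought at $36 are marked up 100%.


Calculate the markup amount:
100% of $36 = $36
Add to cost:
$36 + $36 = $72

$72


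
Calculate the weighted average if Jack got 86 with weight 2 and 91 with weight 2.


Weighted sum:
2 x 86 + 2 x 91 = 354
Total weight:
2 + 2 = 4
Weighted average:
354 / 4 = 88.5

88.5


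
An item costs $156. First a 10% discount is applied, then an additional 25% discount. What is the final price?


First discount:
10% of $156 = $15.60
Price after first discount:
$156 - $15.60 = $140.40
Second discount:
25% of $140.40 = $35.10
Final price:
$140.40 - $35.10 = $105.30

$105.30


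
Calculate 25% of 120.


Convert percentage to decimal:
25% = 0.25
Multiply:
120 x 0.25 = 30

30


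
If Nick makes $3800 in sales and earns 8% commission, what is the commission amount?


Convert rate to decimal:
8% = 0.08
Multiply by sales:
$3800 x 0.08 = $304

$304


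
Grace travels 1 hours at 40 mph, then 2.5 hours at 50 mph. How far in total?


Leg 1 distance:
40 x 1 = 40 miles
Leg 2 distance:
50 x 2.5 = 125 miles
Total distance:
40 + 125 = 165 miles

165 miles


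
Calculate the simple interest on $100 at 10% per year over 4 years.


Use the formula I = P x R x T / 100
P x R x T = 100 x 10 x 4 = 4000
I = 4000 / 100 = $40

$40


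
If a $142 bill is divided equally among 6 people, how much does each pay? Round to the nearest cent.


Total bill: $142
Number of people: 6
Each pays: $142 / 6 = $23.6666... ≈ $23.67

$23.67


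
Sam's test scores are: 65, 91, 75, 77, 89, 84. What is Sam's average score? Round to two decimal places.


Add the scores:
65 + 91 + 75 + 77 + 89 + 84 = 481
Divide by the number of tests:
481 / 6 = 80.1666... ≈ 80.17

80.17


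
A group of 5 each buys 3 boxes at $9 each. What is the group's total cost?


Cost per person:
3 x $9 = $27
Group total:
5 x $27 = $135

$135


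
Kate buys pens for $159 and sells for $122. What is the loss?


Selling price = $122
Cost price = $159
Loss = cost price - selling price:
Loss = $159 - $122 = $37

$37


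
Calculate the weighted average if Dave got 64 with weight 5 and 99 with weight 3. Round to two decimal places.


Weighted sum:
5 x 64 + 3 x 99 = 617
Total weight:
5 + 3 = 8
Weighted average:
617 / 8 = 77.125 ≈ 77.13

77.13
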